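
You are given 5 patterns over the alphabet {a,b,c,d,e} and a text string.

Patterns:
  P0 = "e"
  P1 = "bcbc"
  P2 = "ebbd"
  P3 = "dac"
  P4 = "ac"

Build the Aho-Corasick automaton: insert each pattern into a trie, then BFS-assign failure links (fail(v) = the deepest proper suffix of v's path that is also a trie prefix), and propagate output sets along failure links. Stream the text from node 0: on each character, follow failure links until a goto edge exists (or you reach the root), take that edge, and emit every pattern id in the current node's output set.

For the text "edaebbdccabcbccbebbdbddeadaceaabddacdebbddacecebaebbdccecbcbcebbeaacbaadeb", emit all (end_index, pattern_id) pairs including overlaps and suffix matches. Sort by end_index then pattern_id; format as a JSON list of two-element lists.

Construct AC machine:
Trie (insert patterns):
  n0 'ε': a→12 b→2 d→9 e→1
  n1 'e': b→6  [P0 ends]
  n2 'b': c→3
  n3 'bc': b→4
  n4 'bcb': c→5
  n5 'bcbc': ·  [P1 ends]
  n6 'eb': b→7
  n7 'ebb': d→8
  n8 'ebbd': ·  [P2 ends]
  n9 'd': a→10
  n10 'da': c→11
  n11 'dac': ·  [P3 ends]
  n12 'a': c→13
  n13 'ac': ·  [P4 ends]

BFS fail/out derivation:
  fail(1) 'e': from fail(0)=0 chase 'e': 0 ⇒ 0;  out={0}∪out(0)={0}
  fail(2) 'b': from fail(0)=0 chase 'b': 0 ⇒ 0;  out=∅∪out(0)=∅
  fail(9) 'd': from fail(0)=0 chase 'd': 0 ⇒ 0;  out=∅∪out(0)=∅
  fail(12) 'a': from fail(0)=0 chase 'a': 0 ⇒ 0;  out=∅∪out(0)=∅
  fail(3) 'bc': from fail(2)=0 chase 'c': 0 ⇒ 0;  out=∅∪out(0)=∅
  fail(6) 'eb': from fail(1)=0 chase 'b': 0 ⇒ 2;  out=∅∪out(2)=∅
  fail(10) 'da': from fail(9)=0 chase 'a': 0 ⇒ 12;  out=∅∪out(12)=∅
  fail(13) 'ac': from fail(12)=0 chase 'c': 0 ⇒ 0;  out={4}∪out(0)={4}
  fail(4) 'bcb': from fail(3)=0 chase 'b': 0 ⇒ 2;  out=∅∪out(2)=∅
  fail(7) 'ebb': from fail(6)=2 chase 'b': 2→0 ⇒ 2;  out=∅∪out(2)=∅
  fail(11) 'dac': from fail(10)=12 chase 'c': 12 ⇒ 13;  out={3}∪out(13)={3,4}
  fail(5) 'bcbc': from fail(4)=2 chase 'c': 2 ⇒ 3;  out={1}∪out(3)={1}
  fail(8) 'ebbd': from fail(7)=2 chase 'd': 2→0 ⇒ 9;  out={2}∪out(9)={2}

Run:
pos 0 'e': at 1  → match P0@[0:0]
pos 1 'd': at 9 (fail-walked)
pos 2 'a': at 10
pos 3 'e': at 1 (fail-walked)  → match P0@[3:3]
pos 4 'b': at 6
pos 5 'b': at 7
pos 6 'd': at 8  → match P2@[3:6]
pos 7 'c': at 0 (fail-walked)
pos 8 'c': at 0
pos 9 'a': at 12
pos 10 'b': at 2 (fail-walked)
pos 11 'c': at 3
pos 12 'b': at 4
pos 13 'c': at 5  → match P1@[10:13]
pos 14 'c': at 0 (fail-walked)
pos 15 'b': at 2
pos 16 'e': at 1 (fail-walked)  → match P0@[16:16]
pos 17 'b': at 6
pos 18 'b': at 7
pos 19 'd': at 8  → match P2@[16:19]
pos 20 'b': at 2 (fail-walked)
pos 21 'd': at 9 (fail-walked)
pos 22 'd': at 9 (fail-walked)
pos 23 'e': at 1 (fail-walked)  → match P0@[23:23]
pos 24 'a': at 12 (fail-walked)
pos 25 'd': at 9 (fail-walked)
pos 26 'a': at 10
pos 27 'c': at 11  → match P3@[25:27],P4@[26:27]
pos 28 'e': at 1 (fail-walked)  → match P0@[28:28]
pos 29 'a': at 12 (fail-walked)
pos 30 'a': at 12 (fail-walked)
pos 31 'b': at 2 (fail-walked)
pos 32 'd': at 9 (fail-walked)
pos 33 'd': at 9 (fail-walked)
pos 34 'a': at 10
pos 35 'c': at 11  → match P3@[33:35],P4@[34:35]
pos 36 'd': at 9 (fail-walked)
pos 37 'e': at 1 (fail-walked)  → match P0@[37:37]
pos 38 'b': at 6
pos 39 'b': at 7
pos 40 'd': at 8  → match P2@[37:40]
pos 41 'd': at 9 (fail-walked)
pos 42 'a': at 10
pos 43 'c': at 11  → match P3@[41:43],P4@[42:43]
pos 44 'e': at 1 (fail-walked)  → match P0@[44:44]
pos 45 'c': at 0 (fail-walked)
pos 46 'e': at 1  → match P0@[46:46]
pos 47 'b': at 6
pos 48 'a': at 12 (fail-walked)
pos 49 'e': at 1 (fail-walked)  → match P0@[49:49]
pos 50 'b': at 6
pos 51 'b': at 7
pos 52 'd': at 8  → match P2@[49:52]
pos 53 'c': at 0 (fail-walked)
pos 54 'c': at 0
pos 55 'e': at 1  → match P0@[55:55]
pos 56 'c': at 0 (fail-walked)
pos 57 'b': at 2
pos 58 'c': at 3
pos 59 'b': at 4
pos 60 'c': at 5  → match P1@[57:60]
pos 61 'e': at 1 (fail-walked)  → match P0@[61:61]
pos 62 'b': at 6
pos 63 'b': at 7
pos 64 'e': at 1 (fail-walked)  → match P0@[64:64]
pos 65 'a': at 12 (fail-walked)
pos 66 'a': at 12 (fail-walked)
pos 67 'c': at 13  → match P4@[66:67]
pos 68 'b': at 2 (fail-walked)
pos 69 'a': at 12 (fail-walked)
pos 70 'a': at 12 (fail-walked)
pos 71 'd': at 9 (fail-walked)
pos 72 'e': at 1 (fail-walked)  → match P0@[72:72]
pos 73 'b': at 6

Result: [[0,0],[3,0],[6,2],[13,1],[16,0],[19,2],[23,0],[27,3],[27,4],[28,0],[35,3],[35,4],[37,0],[40,2],[43,3],[43,4],[44,0],[46,0],[49,0],[52,2],[55,0],[60,1],[61,0],[64,0],[67,4],[72,0]]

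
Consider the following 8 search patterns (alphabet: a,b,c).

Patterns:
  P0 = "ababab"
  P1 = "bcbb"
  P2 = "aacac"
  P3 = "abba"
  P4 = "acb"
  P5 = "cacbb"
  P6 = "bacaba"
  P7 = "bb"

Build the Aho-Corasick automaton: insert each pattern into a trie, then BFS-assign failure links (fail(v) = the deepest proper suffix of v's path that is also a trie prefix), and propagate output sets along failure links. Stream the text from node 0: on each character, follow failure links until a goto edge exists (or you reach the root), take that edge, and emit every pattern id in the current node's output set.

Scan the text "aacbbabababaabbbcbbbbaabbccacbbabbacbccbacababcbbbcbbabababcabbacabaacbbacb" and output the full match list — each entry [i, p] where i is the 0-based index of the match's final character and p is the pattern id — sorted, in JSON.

Construct AC machine:
Trie (insert patterns):
  0='ε' goto a→1 b→7 c→19
  1='a' goto a→11 b→2 c→17
  2='ab' goto a→3 b→15
  3='aba' goto b→4
  4='abab' goto a→5
  5='ababa' goto b→6
  6='ababab' goto ·  [P0 ends]
  7='b' goto a→24 b→29 c→8
  8='bc' goto b→9
  9='bcb' goto b→10
  10='bcbb' goto ·  [P1 ends]
  11='aa' goto c→12
  12='aac' goto a→13
  13='aaca' goto c→14
  14='aacac' goto ·  [P2 ends]
  15='abb' goto a→16
  16='abba' goto ·  [P3 ends]
  17='ac' goto b→18
  18='acb' goto ·  [P4 ends]
  19='c' goto a→20
  20='ca' goto c→21
  21='cac' goto b→22
  22='cacb' goto b→23
  23='cacbb' goto ·  [P5 ends]
  24='ba' goto c→25
  25='bac' goto a→26
  26='baca' goto b→27
  27='bacab' goto a→28
  28='bacaba' goto ·  [P6 ends]
  29='bb' goto ·  [P7 ends]

BFS fail/out derivation:
  fail(1) 'a': from fail(0)=0 chase 'a': 0 ⇒ 0;  out=∅∪out(0)=∅
  fail(7) 'b': from fail(0)=0 chase 'b': 0 ⇒ 0;  out=∅∪out(0)=∅
  fail(19) 'c': from fail(0)=0 chase 'c': 0 ⇒ 0;  out=∅∪out(0)=∅
  fail(2) 'ab': from fail(1)=0 chase 'b': 0 ⇒ 7;  out=∅∪out(7)=∅
  fail(8) 'bc': from fail(7)=0 chase 'c': 0 ⇒ 19;  out=∅∪out(19)=∅
  fail(11) 'aa': from fail(1)=0 chase 'a': 0 ⇒ 1;  out=∅∪out(1)=∅
  fail(17) 'ac': from fail(1)=0 chase 'c': 0 ⇒ 19;  out=∅∪out(19)=∅
  fail(20) 'ca': from fail(19)=0 chase 'a': 0 ⇒ 1;  out=∅∪out(1)=∅
  fail(24) 'ba': from fail(7)=0 chase 'a': 0 ⇒ 1;  out=∅∪out(1)=∅
  fail(29) 'bb': from fail(7)=0 chase 'b': 0 ⇒ 7;  out={7}∪out(7)={7}
  fail(3) 'aba': from fail(2)=7 chase 'a': 7 ⇒ 24;  out=∅∪out(24)=∅
  fail(9) 'bcb': from fail(8)=19 chase 'b': 19→0 ⇒ 7;  out=∅∪out(7)=∅
  fail(12) 'aac': from fail(11)=1 chase 'c': 1 ⇒ 17;  out=∅∪out(17)=∅
  fail(15) 'abb': from fail(2)=7 chase 'b': 7 ⇒ 29;  out=∅∪out(29)={7}
  fail(18) 'acb': from fail(17)=19 chase 'b': 19→0 ⇒ 7;  out={4}∪out(7)={4}
  fail(21) 'cac': from fail(20)=1 chase 'c': 1 ⇒ 17;  out=∅∪out(17)=∅
  fail(25) 'bac': from fail(24)=1 chase 'c': 1 ⇒ 17;  out=∅∪out(17)=∅
  fail(4) 'abab': from fail(3)=24 chase 'b': 24→1 ⇒ 2;  out=∅∪out(2)=∅
  fail(10) 'bcbb': from fail(9)=7 chase 'b': 7 ⇒ 29;  out={1}∪out(29)={1,7}
  fail(13) 'aaca': from fail(12)=17 chase 'a': 17→19 ⇒ 20;  out=∅∪out(20)=∅
  fail(16) 'abba': from fail(15)=29 chase 'a': 29→7 ⇒ 24;  out={3}∪out(24)={3}
  fail(22) 'cacb': from fail(21)=17 chase 'b': 17 ⇒ 18;  out=∅∪out(18)={4}
  fail(26) 'baca': from fail(25)=17 chase 'a': 17→19 ⇒ 20;  out=∅∪out(20)=∅
  fail(5) 'ababa': from fail(4)=2 chase 'a': 2 ⇒ 3;  out=∅∪out(3)=∅
  fail(14) 'aacac': from fail(13)=20 chase 'c': 20 ⇒ 21;  out={2}∪out(21)={2}
  fail(23) 'cacbb': from fail(22)=18 chase 'b': 18→7 ⇒ 29;  out={5}∪out(29)={5,7}
  fail(27) 'bacab': from fail(26)=20 chase 'b': 20→1 ⇒ 2;  out=∅∪out(2)=∅
  fail(6) 'ababab': from fail(5)=3 chase 'b': 3 ⇒ 4;  out={0}∪out(4)={0}
  fail(28) 'bacaba': from fail(27)=2 chase 'a': 2 ⇒ 3;  out={6}∪out(3)={6}

Scan:
pos 0 'a': at 1
pos 1 'a': at 11
pos 2 'c': at 12
pos 3 'b': at 18 (fail-walked)  → match P4@[1:3]
pos 4 'b': at 29 (fail-walked)  → match P7@[3:4]
pos 5 'a': at 24 (fail-walked)
pos 6 'b': at 2 (fail-walked)
pos 7 'a': at 3
pos 8 'b': at 4
pos 9 'a': at 5
pos 10 'b': at 6  → match P0@[5:10]
pos 11 'a': at 5 (fail-walked)
pos 12 'a': at 11 (fail-walked)
pos 13 'b': at 2 (fail-walked)
pos 14 'b': at 15  → match P7@[13:14]
pos 15 'b': at 29 (fail-walked)  → match P7@[14:15]
pos 16 'c': at 8 (fail-walked)
pos 17 'b': at 9
pos 18 'b': at 10  → match P1@[15:18],P7@[17:18]
pos 19 'b': at 29 (fail-walked)  → match P7@[18:19]
pos 20 'b': at 29 (fail-walked)  → match P7@[19:20]
pos 21 'a': at 24 (fail-walked)
pos 22 'a': at 11 (fail-walked)
pos 23 'b': at 2 (fail-walked)
pos 24 'b': at 15  → match P7@[23:24]
pos 25 'c': at 8 (fail-walked)
pos 26 'c': at 19 (fail-walked)
pos 27 'a': at 20
pos 28 'c': at 21
pos 29 'b': at 22  → match P4@[27:29]
pos 30 'b': at 23  → match P5@[26:30],P7@[29:30]
pos 31 'a': at 24 (fail-walked)
pos 32 'b': at 2 (fail-walked)
pos 33 'b': at 15  → match P7@[32:33]
pos 34 'a': at 16  → match P3@[31:34]
pos 35 'c': at 25 (fail-walked)
pos 36 'b': at 18 (fail-walked)  → match P4@[34:36]
pos 37 'c': at 8 (fail-walked)
pos 38 'c': at 19 (fail-walked)
pos 39 'b': at 7 (fail-walked)
pos 40 'a': at 24
pos 41 'c': at 25
pos 42 'a': at 26
pos 43 'b': at 27
pos 44 'a': at 28  → match P6@[39:44]
pos 45 'b': at 4 (fail-walked)
pos 46 'c': at 8 (fail-walked)
pos 47 'b': at 9
pos 48 'b': at 10  → match P1@[45:48],P7@[47:48]
pos 49 'b': at 29 (fail-walked)  → match P7@[48:49]
pos 50 'c': at 8 (fail-walked)
pos 51 'b': at 9
pos 52 'b': at 10  → match P1@[49:52],P7@[51:52]
pos 53 'a': at 24 (fail-walked)
pos 54 'b': at 2 (fail-walked)
pos 55 'a': at 3
pos 56 'b': at 4
pos 57 'a': at 5
pos 58 'b': at 6  → match P0@[53:58]
pos 59 'c': at 8 (fail-walked)
pos 60 'a': at 20 (fail-walked)
pos 61 'b': at 2 (fail-walked)
pos 62 'b': at 15  → match P7@[61:62]
pos 63 'a': at 16  → match P3@[60:63]
pos 64 'c': at 25 (fail-walked)
pos 65 'a': at 26
pos 66 'b': at 27
pos 67 'a': at 28  → match P6@[62:67]
pos 68 'a': at 11 (fail-walked)
pos 69 'c': at 12
pos 70 'b': at 18 (fail-walked)  → match P4@[68:70]
pos 71 'b': at 29 (fail-walked)  → match P7@[70:71]
pos 72 'a': at 24 (fail-walked)
pos 73 'c': at 25
pos 74 'b': at 18 (fail-walked)  → match P4@[72:74]

Result: [[3,4],[4,7],[10,0],[14,7],[15,7],[18,1],[18,7],[19,7],[20,7],[24,7],[29,4],[30,5],[30,7],[33,7],[34,3],[36,4],[44,6],[48,1],[48,7],[49,7],[52,1],[52,7],[58,0],[62,7],[63,3],[67,6],[70,4],[71,7],[74,4]]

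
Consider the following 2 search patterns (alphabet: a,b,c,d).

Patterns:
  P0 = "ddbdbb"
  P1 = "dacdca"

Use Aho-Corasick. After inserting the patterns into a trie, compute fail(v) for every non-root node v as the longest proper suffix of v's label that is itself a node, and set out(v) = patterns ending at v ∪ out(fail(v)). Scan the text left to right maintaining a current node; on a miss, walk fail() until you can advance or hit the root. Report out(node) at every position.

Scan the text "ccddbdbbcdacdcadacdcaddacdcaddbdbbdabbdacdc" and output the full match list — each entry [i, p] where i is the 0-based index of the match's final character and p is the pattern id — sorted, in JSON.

Build automaton:
Trie (insert patterns):
  n0 'ε': d→1
  n1 'd': a→7 d→2
  n2 'dd': b→3
  n3 'ddb': d→4
  n4 'ddbd': b→5
  n5 'ddbdb': b→6
  n6 'ddbdbb': ·  [P0 ends]
  n7 'da': c→8
  n8 'dac': d→9
  n9 'dacd': c→10
  n10 'dacdc': a→11
  n11 'dacdca': ·  [P1 ends]

Failure links (BFS by depth):
  n1('d'): parent n0 fail=0; on 'd' 0 → fail=0;  out ∅∪∅=∅
  n2('dd'): parent n1 fail=0; on 'd' 0 → fail=1;  out ∅∪∅=∅
  n7('da'): parent n1 fail=0; on 'a' 0 → fail=0;  out ∅∪∅=∅
  n3('ddb'): parent n2 fail=1; on 'b' 1→0 → fail=0;  out ∅∪∅=∅
  n8('dac'): parent n7 fail=0; on 'c' 0 → fail=0;  out ∅∪∅=∅
  n4('ddbd'): parent n3 fail=0; on 'd' 0 → fail=1;  out ∅∪∅=∅
  n9('dacd'): parent n8 fail=0; on 'd' 0 → fail=1;  out ∅∪∅=∅
  n5('ddbdb'): parent n4 fail=1; on 'b' 1→0 → fail=0;  out ∅∪∅=∅
  n10('dacdc'): parent n9 fail=1; on 'c' 1→0 → fail=0;  out ∅∪∅=∅
  n6('ddbdbb'): parent n5 fail=0; on 'b' 0 → fail=0;  out {0}∪∅={0}
  n11('dacdca'): parent n10 fail=0; on 'a' 0 → fail=0;  out {1}∪∅={1}

Scan:
i=0 'c': node 0→0
i=1 'c': node 0→0
i=2 'd': node 0→1
i=3 'd': node 1→2
i=4 'b': node 2→3
i=5 'd': node 3→4
i=6 'b': node 4→5
i=7 'b': node 5→6  → match P0@[2:7]
i=8 'c': node 6→0 (via fail)
i=9 'd': node 0→1
i=10 'a': node 1→7
i=11 'c': node 7→8
i=12 'd': node 8→9
i=13 'c': node 9→10
i=14 'a': node 10→11  → match P1@[9:14]
i=15 'd': node 11→1 (via fail)
i=16 'a': node 1→7
i=17 'c': node 7→8
i=18 'd': node 8→9
i=19 'c': node 9→10
i=20 'a': node 10→11  → match P1@[15:20]
i=21 'd': node 11→1 (via fail)
i=22 'd': node 1→2
i=23 'a': node 2→7 (via fail)
i=24 'c': node 7→8
i=25 'd': node 8→9
i=26 'c': node 9→10
i=27 'a': node 10→11  → match P1@[22:27]
i=28 'd': node 11→1 (via fail)
i=29 'd': node 1→2
i=30 'b': node 2→3
i=31 'd': node 3→4
i=32 'b': node 4→5
i=33 'b': node 5→6  → match P0@[28:33]
i=34 'd': node 6→1 (via fail)
i=35 'a': node 1→7
i=36 'b': node 7→0 (via fail)
i=37 'b': node 0→0
i=38 'd': node 0→1
i=39 'a': node 1→7
i=40 'c': node 7→8
i=41 'd': node 8→9
i=42 'c': node 9→10

Matches: [[7,0],[14,1],[20,1],[27,1],[33,0]]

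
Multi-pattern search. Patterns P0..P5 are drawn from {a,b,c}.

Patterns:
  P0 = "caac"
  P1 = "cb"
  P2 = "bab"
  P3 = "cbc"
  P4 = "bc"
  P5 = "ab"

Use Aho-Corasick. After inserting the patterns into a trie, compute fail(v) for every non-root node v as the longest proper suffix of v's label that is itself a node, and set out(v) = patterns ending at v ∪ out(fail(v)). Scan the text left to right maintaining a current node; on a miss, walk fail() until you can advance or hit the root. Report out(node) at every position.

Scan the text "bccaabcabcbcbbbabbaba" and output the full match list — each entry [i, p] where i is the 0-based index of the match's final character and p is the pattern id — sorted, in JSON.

Build automaton:
Trie nodes:
  0='ε' goto a→11 b→6 c→1
  1='c' goto a→2 b→5
  2='ca' goto a→3
  3='caa' goto c→4
  4='caac' goto ·  [P0 ends]
  5='cb' goto c→9  [P1 ends]
  6='b' goto a→7 c→10
  7='ba' goto b→8
  8='bab' goto ·  [P2 ends]
  9='cbc' goto ·  [P3 ends]
  10='bc' goto ·  [P4 ends]
  11='a' goto b→12
  12='ab' goto ·  [P5 ends]

Failure links (BFS by depth):
  fail(1) 'c': from fail(0)=0 chase 'c': 0 ⇒ 0;  out=∅∪out(0)=∅
  fail(6) 'b': from fail(0)=0 chase 'b': 0 ⇒ 0;  out=∅∪out(0)=∅
  fail(11) 'a': from fail(0)=0 chase 'a': 0 ⇒ 0;  out=∅∪out(0)=∅
  fail(2) 'ca': from fail(1)=0 chase 'a': 0 ⇒ 11;  out=∅∪out(11)=∅
  fail(5) 'cb': from fail(1)=0 chase 'b': 0 ⇒ 6;  out={1}∪out(6)={1}
  fail(7) 'ba': from fail(6)=0 chase 'a': 0 ⇒ 11;  out=∅∪out(11)=∅
  fail(10) 'bc': from fail(6)=0 chase 'c': 0 ⇒ 1;  out={4}∪out(1)={4}
  fail(12) 'ab': from fail(11)=0 chase 'b': 0 ⇒ 6;  out={5}∪out(6)={5}
  fail(3) 'caa': from fail(2)=11 chase 'a': 11→0 ⇒ 11;  out=∅∪out(11)=∅
  fail(8) 'bab': from fail(7)=11 chase 'b': 11 ⇒ 12;  out={2}∪out(12)={2,5}
  fail(9) 'cbc': from fail(5)=6 chase 'c': 6 ⇒ 10;  out={3}∪out(10)={3,4}
  fail(4) 'caac': from fail(3)=11 chase 'c': 11→0 ⇒ 1;  out={0}∪out(1)={0}

Text stream:
pos 0 'b': at 6
pos 1 'c': at 10  emit P4@[0:1]
pos 2 'c': at 1 (via fail)
pos 3 'a': at 2
pos 4 'a': at 3
pos 5 'b': at 12 (via fail)  emit P5@[4:5]
pos 6 'c': at 10 (via fail)  emit P4@[5:6]
pos 7 'a': at 2 (via fail)
pos 8 'b': at 12 (via fail)  emit P5@[7:8]
pos 9 'c': at 10 (via fail)  emit P4@[8:9]
pos 10 'b': at 5 (via fail)  emit P1@[9:10]
pos 11 'c': at 9  emit P3@[9:11],P4@[10:11]
pos 12 'b': at 5 (via fail)  emit P1@[11:12]
pos 13 'b': at 6 (via fail)
pos 14 'b': at 6 (via fail)
pos 15 'a': at 7
pos 16 'b': at 8  emit P2@[14:16],P5@[15:16]
pos 17 'b': at 6 (via fail)
pos 18 'a': at 7
pos 19 'b': at 8  emit P2@[17:19],P5@[18:19]
pos 20 'a': at 7 (via fail)

All matches (sorted): [[1,4],[5,5],[6,4],[8,5],[9,4],[10,1],[11,3],[11,4],[12,1],[16,2],[16,5],[19,2],[19,5]]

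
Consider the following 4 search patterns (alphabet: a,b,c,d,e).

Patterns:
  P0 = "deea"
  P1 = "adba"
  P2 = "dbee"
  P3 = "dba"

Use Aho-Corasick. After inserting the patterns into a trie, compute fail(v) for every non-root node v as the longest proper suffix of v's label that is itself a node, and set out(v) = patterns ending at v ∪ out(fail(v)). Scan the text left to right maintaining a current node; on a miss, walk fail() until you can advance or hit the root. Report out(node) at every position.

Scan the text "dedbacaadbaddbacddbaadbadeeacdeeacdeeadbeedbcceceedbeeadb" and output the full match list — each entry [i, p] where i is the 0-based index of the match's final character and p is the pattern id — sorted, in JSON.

Build:
Trie nodes:
  0='ε' goto a→5 d→1
  1='d' goto b→9 e→2
  2='de' goto e→3
  3='dee' goto a→4
  4='deea' goto ·  ←P0
  5='a' goto d→6
  6='ad' goto b→7
  7='adb' goto a→8
  8='adba' goto ·  ←P1
  9='db' goto a→12 e→10
  10='dbe' goto e→11
  11='dbee' goto ·  ←P2
  12='dba' goto ·  ←P3

Failure links (BFS by depth):
  fail(1) 'd': from fail(0)=0 chase 'd': 0 ⇒ 0;  out=∅∪out(0)=∅
  fail(5) 'a': from fail(0)=0 chase 'a': 0 ⇒ 0;  out=∅∪out(0)=∅
  fail(2) 'de': from fail(1)=0 chase 'e': 0 ⇒ 0;  out=∅∪out(0)=∅
  fail(6) 'ad': from fail(5)=0 chase 'd': 0 ⇒ 1;  out=∅∪out(1)=∅
  fail(9) 'db': from fail(1)=0 chase 'b': 0 ⇒ 0;  out=∅∪out(0)=∅
  fail(3) 'dee': from fail(2)=0 chase 'e': 0 ⇒ 0;  out=∅∪out(0)=∅
  fail(7) 'adb': from fail(6)=1 chase 'b': 1 ⇒ 9;  out=∅∪out(9)=∅
  fail(10) 'dbe': from fail(9)=0 chase 'e': 0 ⇒ 0;  out=∅∪out(0)=∅
  fail(12) 'dba': from fail(9)=0 chase 'a': 0 ⇒ 5;  out={3}∪out(5)={3}
  fail(4) 'deea': from fail(3)=0 chase 'a': 0 ⇒ 5;  out={0}∪out(5)={0}
  fail(8) 'adba': from fail(7)=9 chase 'a': 9 ⇒ 12;  out={1}∪out(12)={1,3}
  fail(11) 'dbee': from fail(10)=0 chase 'e': 0 ⇒ 0;  out={2}∪out(0)={2}

Scan:
i=0 'd': node 0→1
i=1 'e': node 1→2
i=2 'd': node 2→1 (via fail)
i=3 'b': node 1→9
i=4 'a': node 9→12  → match P3@[2:4]
i=5 'c': node 12→0 (via fail)
i=6 'a': node 0→5
i=7 'a': node 5→5 (via fail)
i=8 'd': node 5→6
i=9 'b': node 6→7
i=10 'a': node 7→8  → match P1@[7:10],P3@[8:10]
i=11 'd': node 8→6 (via fail)
i=12 'd': node 6→1 (via fail)
i=13 'b': node 1→9
i=14 'a': node 9→12  → match P3@[12:14]
i=15 'c': node 12→0 (via fail)
i=16 'd': node 0→1
i=17 'd': node 1→1 (via fail)
i=18 'b': node 1→9
i=19 'a': node 9→12  → match P3@[17:19]
i=20 'a': node 12→5 (via fail)
i=21 'd': node 5→6
i=22 'b': node 6→7
i=23 'a': node 7→8  → match P1@[20:23],P3@[21:23]
i=24 'd': node 8→6 (via fail)
i=25 'e': node 6→2 (via fail)
i=26 'e': node 2→3
i=27 'a': node 3→4  → match P0@[24:27]
i=28 'c': node 4→0 (via fail)
i=29 'd': node 0→1
i=30 'e': node 1→2
i=31 'e': node 2→3
i=32 'a': node 3→4  → match P0@[29:32]
i=33 'c': node 4→0 (via fail)
i=34 'd': node 0→1
i=35 'e': node 1→2
i=36 'e': node 2→3
i=37 'a': node 3→4  → match P0@[34:37]
i=38 'd': node 4→6 (via fail)
i=39 'b': node 6→7
i=40 'e': node 7→10 (via fail)
i=41 'e': node 10→11  → match P2@[38:41]
i=42 'd': node 11→1 (via fail)
i=43 'b': node 1→9
i=44 'c': node 9→0 (via fail)
i=45 'c': node 0→0
i=46 'e': node 0→0
i=47 'c': node 0→0
i=48 'e': node 0→0
i=49 'e': node 0→0
i=50 'd': node 0→1
i=51 'b': node 1→9
i=52 'e': node 9→10
i=53 'e': node 10→11  → match P2@[50:53]
i=54 'a': node 11→5 (via fail)
i=55 'd': node 5→6
i=56 'b': node 6→7

Result: [[4,3],[10,1],[10,3],[14,3],[19,3],[23,1],[23,3],[27,0],[32,0],[37,0],[41,2],[53,2]]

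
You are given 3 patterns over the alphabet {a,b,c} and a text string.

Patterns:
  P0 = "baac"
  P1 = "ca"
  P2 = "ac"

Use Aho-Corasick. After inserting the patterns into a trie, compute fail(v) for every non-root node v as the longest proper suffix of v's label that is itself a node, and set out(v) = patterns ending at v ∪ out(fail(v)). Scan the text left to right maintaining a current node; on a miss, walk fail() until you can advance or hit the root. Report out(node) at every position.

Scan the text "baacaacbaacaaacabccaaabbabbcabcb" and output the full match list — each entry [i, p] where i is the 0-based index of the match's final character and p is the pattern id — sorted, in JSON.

Build:
Trie nodes:
  n0 'ε': a→7 b→1 c→5
  n1 'b': a→2
  n2 'ba': a→3
  n3 'baa': c→4
  n4 'baac': ·  [P0 ends]
  n5 'c': a→6
  n6 'ca': ·  [P1 ends]
  n7 'a': c→8
  n8 'ac': ·  [P2 ends]

BFS fail/out derivation:
  fail(1) 'b': from fail(0)=0 chase 'b': 0 ⇒ 0;  out=∅∪out(0)=∅
  fail(5) 'c': from fail(0)=0 chase 'c': 0 ⇒ 0;  out=∅∪out(0)=∅
  fail(7) 'a': from fail(0)=0 chase 'a': 0 ⇒ 0;  out=∅∪out(0)=∅
  fail(2) 'ba': from fail(1)=0 chase 'a': 0 ⇒ 7;  out=∅∪out(7)=∅
  fail(6) 'ca': from fail(5)=0 chase 'a': 0 ⇒ 7;  out={1}∪out(7)={1}
  fail(8) 'ac': from fail(7)=0 chase 'c': 0 ⇒ 5;  out={2}∪out(5)={2}
  fail(3) 'baa': from fail(2)=7 chase 'a': 7→0 ⇒ 7;  out=∅∪out(7)=∅
  fail(4) 'baac': from fail(3)=7 chase 'c': 7 ⇒ 8;  out={0}∪out(8)={0,2}

Run:
i=0 'b': node 0→1
i=1 'a': node 1→2
i=2 'a': node 2→3
i=3 'c': node 3→4  → match P0@[0:3],P2@[2:3]
i=4 'a': node 4→6 ·f  → match P1@[3:4]
i=5 'a': node 6→7 ·f
i=6 'c': node 7→8  → match P2@[5:6]
i=7 'b': node 8→1 ·f
i=8 'a': node 1→2
i=9 'a': node 2→3
i=10 'c': node 3→4  → match P0@[7:10],P2@[9:10]
i=11 'a': node 4→6 ·f  → match P1@[10:11]
i=12 'a': node 6→7 ·f
i=13 'a': node 7→7 ·f
i=14 'c': node 7→8  → match P2@[13:14]
i=15 'a': node 8→6 ·f  → match P1@[14:15]
i=16 'b': node 6→1 ·f
i=17 'c': node 1→5 ·f
i=18 'c': node 5→5 ·f
i=19 'a': node 5→6  → match P1@[18:19]
i=20 'a': node 6→7 ·f
i=21 'a': node 7→7 ·f
i=22 'b': node 7→1 ·f
i=23 'b': node 1→1 ·f
i=24 'a': node 1→2
i=25 'b': node 2→1 ·f
i=26 'b': node 1→1 ·f
i=27 'c': node 1→5 ·f
i=28 'a': node 5→6  → match P1@[27:28]
i=29 'b': node 6→1 ·f
i=30 'c': node 1→5 ·f
i=31 'b': node 5→1 ·f

Result: [[3,0],[3,2],[4,1],[6,2],[10,0],[10,2],[11,1],[14,2],[15,1],[19,1],[28,1]]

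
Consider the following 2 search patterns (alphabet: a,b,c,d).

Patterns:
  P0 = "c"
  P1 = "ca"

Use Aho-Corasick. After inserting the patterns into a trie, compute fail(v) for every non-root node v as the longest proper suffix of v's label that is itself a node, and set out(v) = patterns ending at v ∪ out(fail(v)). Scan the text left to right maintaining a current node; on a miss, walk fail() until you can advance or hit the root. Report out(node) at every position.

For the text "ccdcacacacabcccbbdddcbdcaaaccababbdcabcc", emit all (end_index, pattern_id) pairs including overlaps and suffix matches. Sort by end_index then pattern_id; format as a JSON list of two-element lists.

Construct AC machine:
Trie (insert patterns):
  n0 'ε': c→1
  n1 'c': a→2  ←P0
  n2 'ca': ·  ←P1

Failure links (BFS by depth):
  n1('c'): parent n0 fail=0; on 'c' 0 → fail=0;  out {0}∪∅={0}
  n2('ca'): parent n1 fail=0; on 'a' 0 → fail=0;  out {1}∪∅={1}

Text stream:
pos 0 'c': at 1  emit P0@[0:0]
pos 1 'c': at 1 ·f  emit P0@[1:1]
pos 2 'd': at 0 ·f
pos 3 'c': at 1  emit P0@[3:3]
pos 4 'a': at 2  emit P1@[3:4]
pos 5 'c': at 1 ·f  emit P0@[5:5]
pos 6 'a': at 2  emit P1@[5:6]
pos 7 'c': at 1 ·f  emit P0@[7:7]
pos 8 'a': at 2  emit P1@[7:8]
pos 9 'c': at 1 ·f  emit P0@[9:9]
pos 10 'a': at 2  emit P1@[9:10]
pos 11 'b': at 0 ·f
pos 12 'c': at 1  emit P0@[12:12]
pos 13 'c': at 1 ·f  emit P0@[13:13]
pos 14 'c': at 1 ·f  emit P0@[14:14]
pos 15 'b': at 0 ·f
pos 16 'b': at 0
pos 17 'd': at 0
pos 18 'd': at 0
pos 19 'd': at 0
pos 20 'c': at 1  emit P0@[20:20]
pos 21 'b': at 0 ·f
pos 22 'd': at 0
pos 23 'c': at 1  emit P0@[23:23]
pos 24 'a': at 2  emit P1@[23:24]
pos 25 'a': at 0 ·f
pos 26 'a': at 0
pos 27 'c': at 1  emit P0@[27:27]
pos 28 'c': at 1 ·f  emit P0@[28:28]
pos 29 'a': at 2  emit P1@[28:29]
pos 30 'b': at 0 ·f
pos 31 'a': at 0
pos 32 'b': at 0
pos 33 'b': at 0
pos 34 'd': at 0
pos 35 'c': at 1  emit P0@[35:35]
pos 36 'a': at 2  emit P1@[35:36]
pos 37 'b': at 0 ·f
pos 38 'c': at 1  emit P0@[38:38]
pos 39 'c': at 1 ·f  emit P0@[39:39]

All matches (sorted): [[0,0],[1,0],[3,0],[4,1],[5,0],[6,1],[7,0],[8,1],[9,0],[10,1],[12,0],[13,0],[14,0],[20,0],[23,0],[24,1],[27,0],[28,0],[29,1],[35,0],[36,1],[38,0],[39,0]]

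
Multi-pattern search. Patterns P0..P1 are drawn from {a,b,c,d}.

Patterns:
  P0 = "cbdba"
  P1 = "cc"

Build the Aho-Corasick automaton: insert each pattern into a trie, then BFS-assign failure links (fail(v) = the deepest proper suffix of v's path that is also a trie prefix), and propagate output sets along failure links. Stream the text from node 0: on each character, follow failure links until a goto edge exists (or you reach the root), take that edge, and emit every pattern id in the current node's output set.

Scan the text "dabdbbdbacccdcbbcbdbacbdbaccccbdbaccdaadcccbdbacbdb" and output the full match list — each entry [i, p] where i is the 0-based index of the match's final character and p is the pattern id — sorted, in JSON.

Build:
Trie nodes:
  0='ε' goto c→1
  1='c' goto b→2 c→6
  2='cb' goto d→3
  3='cbd' goto b→4
  4='cbdb' goto a→5
  5='cbdba' goto ·  [P0 ends]
  6='cc' goto ·  [P1 ends]

Failure links (BFS by depth):
  n1('c'): parent n0 fail=0; on 'c' 0 → fail=0;  out ∅∪∅=∅
  n2('cb'): parent n1 fail=0; on 'b' 0 → fail=0;  out ∅∪∅=∅
  n6('cc'): parent n1 fail=0; on 'c' 0 → fail=1;  out {1}∪∅={1}
  n3('cbd'): parent n2 fail=0; on 'd' 0 → fail=0;  out ∅∪∅=∅
  n4('cbdb'): parent n3 fail=0; on 'b' 0 → fail=0;  out ∅∪∅=∅
  n5('cbdba'): parent n4 fail=0; on 'a' 0 → fail=0;  out {0}∪∅={0}

Text stream:
i=0 'd': node 0→0
i=1 'a': node 0→0
i=2 'b': node 0→0
i=3 'd': node 0→0
i=4 'b': node 0→0
i=5 'b': node 0→0
i=6 'd': node 0→0
i=7 'b': node 0→0
i=8 'a': node 0→0
i=9 'c': node 0→1
i=10 'c': node 1→6  → match P1@[9:10]
i=11 'c': node 6→6 (fail-walked)  → match P1@[10:11]
i=12 'd': node 6→0 (fail-walked)
i=13 'c': node 0→1
i=14 'b': node 1→2
i=15 'b': node 2→0 (fail-walked)
i=16 'c': node 0→1
i=17 'b': node 1→2
i=18 'd': node 2→3
i=19 'b': node 3→4
i=20 'a': node 4→5  → match P0@[16:20]
i=21 'c': node 5→1 (fail-walked)
i=22 'b': node 1→2
i=23 'd': node 2→3
i=24 'b': node 3→4
i=25 'a': node 4→5  → match P0@[21:25]
i=26 'c': node 5→1 (fail-walked)
i=27 'c': node 1→6  → match P1@[26:27]
i=28 'c': node 6→6 (fail-walked)  → match P1@[27:28]
i=29 'c': node 6→6 (fail-walked)  → match P1@[28:29]
i=30 'b': node 6→2 (fail-walked)
i=31 'd': node 2→3
i=32 'b': node 3→4
i=33 'a': node 4→5  → match P0@[29:33]
i=34 'c': node 5→1 (fail-walked)
i=35 'c': node 1→6  → match P1@[34:35]
i=36 'd': node 6→0 (fail-walked)
i=37 'a': node 0→0
i=38 'a': node 0→0
i=39 'd': node 0→0
i=40 'c': node 0→1
i=41 'c': node 1→6  → match P1@[40:41]
i=42 'c': node 6→6 (fail-walked)  → match P1@[41:42]
i=43 'b': node 6→2 (fail-walked)
i=44 'd': node 2→3
i=45 'b': node 3→4
i=46 'a': node 4→5  → match P0@[42:46]
i=47 'c': node 5→1 (fail-walked)
i=48 'b': node 1→2
i=49 'd': node 2→3
i=50 'b': node 3→4

Result: [[10,1],[11,1],[20,0],[25,0],[27,1],[28,1],[29,1],[33,0],[35,1],[41,1],[42,1],[46,0]]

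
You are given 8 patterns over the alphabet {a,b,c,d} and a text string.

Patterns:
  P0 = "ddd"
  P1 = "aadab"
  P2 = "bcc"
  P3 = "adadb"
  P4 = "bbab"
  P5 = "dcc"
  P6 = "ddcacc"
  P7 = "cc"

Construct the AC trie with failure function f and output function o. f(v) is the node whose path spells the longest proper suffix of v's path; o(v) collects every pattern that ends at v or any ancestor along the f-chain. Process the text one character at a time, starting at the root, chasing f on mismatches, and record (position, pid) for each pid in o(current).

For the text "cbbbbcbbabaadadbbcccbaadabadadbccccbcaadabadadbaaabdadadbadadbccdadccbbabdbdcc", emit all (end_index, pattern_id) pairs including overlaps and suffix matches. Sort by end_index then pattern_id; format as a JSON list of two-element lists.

Construct AC machine:
Trie nodes:
  0='ε' goto a→4 b→9 c→25 d→1
  1='d' goto c→19 d→2
  2='dd' goto c→21 d→3
  3='ddd' goto ·  [P0 ends]
  4='a' goto a→5 d→12
  5='aa' goto d→6
  6='aad' goto a→7
  7='aada' goto b→8
  8='aadab' goto ·  [P1 ends]
  9='b' goto b→16 c→10
  10='bc' goto c→11
  11='bcc' goto ·  [P2 ends]
  12='ad' goto a→13
  13='ada' goto d→14
  14='adad' goto b→15
  15='adadb' goto ·  [P3 ends]
  16='bb' goto a→17
  17='bba' goto b→18
  18='bbab' goto ·  [P4 ends]
  19='dc' goto c→20
  20='dcc' goto ·  [P5 ends]
  21='ddc' goto a→22
  22='ddca' goto c→23
  23='ddcac' goto c→24
  24='ddcacc' goto ·  [P6 ends]
  25='c' goto c→26
  26='cc' goto ·  [P7 ends]

BFS fail/out derivation:
  n1('d'): parent n0 fail=0; on 'd' 0 → fail=0;  out ∅∪∅=∅
  n4('a'): parent n0 fail=0; on 'a' 0 → fail=0;  out ∅∪∅=∅
  n9('b'): parent n0 fail=0; on 'b' 0 → fail=0;  out ∅∪∅=∅
  n25('c'): parent n0 fail=0; on 'c' 0 → fail=0;  out ∅∪∅=∅
  n2('dd'): parent n1 fail=0; on 'd' 0 → fail=1;  out ∅∪∅=∅
  n5('aa'): parent n4 fail=0; on 'a' 0 → fail=4;  out ∅∪∅=∅
  n10('bc'): parent n9 fail=0; on 'c' 0 → fail=25;  out ∅∪∅=∅
  n12('ad'): parent n4 fail=0; on 'd' 0 → fail=1;  out ∅∪∅=∅
  n16('bb'): parent n9 fail=0; on 'b' 0 → fail=9;  out ∅∪∅=∅
  n19('dc'): parent n1 fail=0; on 'c' 0 → fail=25;  out ∅∪∅=∅
  n26('cc'): parent n25 fail=0; on 'c' 0 → fail=25;  out {7}∪∅={7}
  n3('ddd'): parent n2 fail=1; on 'd' 1 → fail=2;  out {0}∪∅={0}
  n6('aad'): parent n5 fail=4; on 'd' 4 → fail=12;  out ∅∪∅=∅
  n11('bcc'): parent n10 fail=25; on 'c' 25 → fail=26;  out {2}∪{7}={2,7}
  n13('ada'): parent n12 fail=1; on 'a' 1→0 → fail=4;  out ∅∪∅=∅
  n17('bba'): parent n16 fail=9; on 'a' 9→0 → fail=4;  out ∅∪∅=∅
  n20('dcc'): parent n19 fail=25; on 'c' 25 → fail=26;  out {5}∪{7}={5,7}
  n21('ddc'): parent n2 fail=1; on 'c' 1 → fail=19;  out ∅∪∅=∅
  n7('aada'): parent n6 fail=12; on 'a' 12 → fail=13;  out ∅∪∅=∅
  n14('adad'): parent n13 fail=4; on 'd' 4 → fail=12;  out ∅∪∅=∅
  n18('bbab'): parent n17 fail=4; on 'b' 4→0 → fail=9;  out {4}∪∅={4}
  n22('ddca'): parent n21 fail=19; on 'a' 19→25→0 → fail=4;  out ∅∪∅=∅
  n8('aadab'): parent n7 fail=13; on 'b' 13→4→0 → fail=9;  out {1}∪∅={1}
  n15('adadb'): parent n14 fail=12; on 'b' 12→1→0 → fail=9;  out {3}∪∅={3}
  n23('ddcac'): parent n22 fail=4; on 'c' 4→0 → fail=25;  out ∅∪∅=∅
  n24('ddcacc'): parent n23 fail=25; on 'c' 25 → fail=26;  out {6}∪{7}={6,7}

Text stream:
pos 0 'c': at 25
pos 1 'b': at 9 (fail-walked)
pos 2 'b': at 16
pos 3 'b': at 16 (fail-walked)
pos 4 'b': at 16 (fail-walked)
pos 5 'c': at 10 (fail-walked)
pos 6 'b': at 9 (fail-walked)
pos 7 'b': at 16
pos 8 'a': at 17
pos 9 'b': at 18  ** P4@[6:9]
pos 10 'a': at 4 (fail-walked)
pos 11 'a': at 5
pos 12 'd': at 6
pos 13 'a': at 7
pos 14 'd': at 14 (fail-walked)
pos 15 'b': at 15  ** P3@[11:15]
pos 16 'b': at 16 (fail-walked)
pos 17 'c': at 10 (fail-walked)
pos 18 'c': at 11  ** P2@[16:18],P7@[17:18]
pos 19 'c': at 26 (fail-walked)  ** P7@[18:19]
pos 20 'b': at 9 (fail-walked)
pos 21 'a': at 4 (fail-walked)
pos 22 'a': at 5
pos 23 'd': at 6
pos 24 'a': at 7
pos 25 'b': at 8  ** P1@[21:25]
pos 26 'a': at 4 (fail-walked)
pos 27 'd': at 12
pos 28 'a': at 13
pos 29 'd': at 14
pos 30 'b': at 15  ** P3@[26:30]
pos 31 'c': at 10 (fail-walked)
pos 32 'c': at 11  ** P2@[30:32],P7@[31:32]
pos 33 'c': at 26 (fail-walked)  ** P7@[32:33]
pos 34 'c': at 26 (fail-walked)  ** P7@[33:34]
pos 35 'b': at 9 (fail-walked)
pos 36 'c': at 10
pos 37 'a': at 4 (fail-walked)
pos 38 'a': at 5
pos 39 'd': at 6
pos 40 'a': at 7
pos 41 'b': at 8  ** P1@[37:41]
pos 42 'a': at 4 (fail-walked)
pos 43 'd': at 12
pos 44 'a': at 13
pos 45 'd': at 14
pos 46 'b': at 15  ** P3@[42:46]
pos 47 'a': at 4 (fail-walked)
pos 48 'a': at 5
pos 49 'a': at 5 (fail-walked)
pos 50 'b': at 9 (fail-walked)
pos 51 'd': at 1 (fail-walked)
pos 52 'a': at 4 (fail-walked)
pos 53 'd': at 12
pos 54 'a': at 13
pos 55 'd': at 14
pos 56 'b': at 15  ** P3@[52:56]
pos 57 'a': at 4 (fail-walked)
pos 58 'd': at 12
pos 59 'a': at 13
pos 60 'd': at 14
pos 61 'b': at 15  ** P3@[57:61]
pos 62 'c': at 10 (fail-walked)
pos 63 'c': at 11  ** P2@[61:63],P7@[62:63]
pos 64 'd': at 1 (fail-walked)
pos 65 'a': at 4 (fail-walked)
pos 66 'd': at 12
pos 67 'c': at 19 (fail-walked)
pos 68 'c': at 20  ** P5@[66:68],P7@[67:68]
pos 69 'b': at 9 (fail-walked)
pos 70 'b': at 16
pos 71 'a': at 17
pos 72 'b': at 18  ** P4@[69:72]
pos 73 'd': at 1 (fail-walked)
pos 74 'b': at 9 (fail-walked)
pos 75 'd': at 1 (fail-walked)
pos 76 'c': at 19
pos 77 'c': at 20  ** P5@[75:77],P7@[76:77]

Result: [[9,4],[15,3],[18,2],[18,7],[19,7],[25,1],[30,3],[32,2],[32,7],[33,7],[34,7],[41,1],[46,3],[56,3],[61,3],[63,2],[63,7],[68,5],[68,7],[72,4],[77,5],[77,7]]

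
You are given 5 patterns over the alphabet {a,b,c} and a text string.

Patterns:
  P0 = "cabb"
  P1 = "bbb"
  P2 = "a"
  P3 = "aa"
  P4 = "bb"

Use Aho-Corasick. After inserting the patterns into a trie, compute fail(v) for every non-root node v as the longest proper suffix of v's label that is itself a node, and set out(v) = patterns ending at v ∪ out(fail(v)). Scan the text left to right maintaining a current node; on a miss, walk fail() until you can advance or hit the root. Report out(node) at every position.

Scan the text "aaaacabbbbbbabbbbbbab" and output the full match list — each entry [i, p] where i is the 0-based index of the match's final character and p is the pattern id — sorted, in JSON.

Construct AC machine:
Trie (insert patterns):
  n0 'ε': a→8 b→5 c→1
  n1 'c': a→2
  n2 'ca': b→3
  n3 'cab': b→4
  n4 'cabb': ·  ←P0
  n5 'b': b→6
  n6 'bb': b→7  ←P4
  n7 'bbb': ·  ←P1
  n8 'a': a→9  ←P2
  n9 'aa': ·  ←P3

BFS fail/out derivation:
  n1('c'): parent n0 fail=0; on 'c' 0 → fail=0;  out ∅∪∅=∅
  n5('b'): parent n0 fail=0; on 'b' 0 → fail=0;  out ∅∪∅=∅
  n8('a'): parent n0 fail=0; on 'a' 0 → fail=0;  out {2}∪∅={2}
  n2('ca'): parent n1 fail=0; on 'a' 0 → fail=8;  out ∅∪{2}={2}
  n6('bb'): parent n5 fail=0; on 'b' 0 → fail=5;  out {4}∪∅={4}
  n9('aa'): parent n8 fail=0; on 'a' 0 → fail=8;  out {3}∪{2}={2,3}
  n3('cab'): parent n2 fail=8; on 'b' 8→0 → fail=5;  out ∅∪∅=∅
  n7('bbb'): parent n6 fail=5; on 'b' 5 → fail=6;  out {1}∪{4}={1,4}
  n4('cabb'): parent n3 fail=5; on 'b' 5 → fail=6;  out {0}∪{4}={0,4}

Run:
i=0 'a': node 0→8  ** P2@[0:0]
i=1 'a': node 8→9  ** P2@[1:1],P3@[0:1]
i=2 'a': node 9→9 ·f  ** P2@[2:2],P3@[1:2]
i=3 'a': node 9→9 ·f  ** P2@[3:3],P3@[2:3]
i=4 'c': node 9→1 ·f
i=5 'a': node 1→2  ** P2@[5:5]
i=6 'b': node 2→3
i=7 'b': node 3→4  ** P0@[4:7],P4@[6:7]
i=8 'b': node 4→7 ·f  ** P1@[6:8],P4@[7:8]
i=9 'b': node 7→7 ·f  ** P1@[7:9],P4@[8:9]
i=10 'b': node 7→7 ·f  ** P1@[8:10],P4@[9:10]
i=11 'b': node 7→7 ·f  ** P1@[9:11],P4@[10:11]
i=12 'a': node 7→8 ·f  ** P2@[12:12]
i=13 'b': node 8→5 ·f
i=14 'b': node 5→6  ** P4@[13:14]
i=15 'b': node 6→7  ** P1@[13:15],P4@[14:15]
i=16 'b': node 7→7 ·f  ** P1@[14:16],P4@[15:16]
i=17 'b': node 7→7 ·f  ** P1@[15:17],P4@[16:17]
i=18 'b': node 7→7 ·f  ** P1@[16:18],P4@[17:18]
i=19 'a': node 7→8 ·f  ** P2@[19:19]
i=20 'b': node 8→5 ·f

Matches: [[0,2],[1,2],[1,3],[2,2],[2,3],[3,2],[3,3],[5,2],[7,0],[7,4],[8,1],[8,4],[9,1],[9,4],[10,1],[10,4],[11,1],[11,4],[12,2],[14,4],[15,1],[15,4],[16,1],[16,4],[17,1],[17,4],[18,1],[18,4],[19,2]]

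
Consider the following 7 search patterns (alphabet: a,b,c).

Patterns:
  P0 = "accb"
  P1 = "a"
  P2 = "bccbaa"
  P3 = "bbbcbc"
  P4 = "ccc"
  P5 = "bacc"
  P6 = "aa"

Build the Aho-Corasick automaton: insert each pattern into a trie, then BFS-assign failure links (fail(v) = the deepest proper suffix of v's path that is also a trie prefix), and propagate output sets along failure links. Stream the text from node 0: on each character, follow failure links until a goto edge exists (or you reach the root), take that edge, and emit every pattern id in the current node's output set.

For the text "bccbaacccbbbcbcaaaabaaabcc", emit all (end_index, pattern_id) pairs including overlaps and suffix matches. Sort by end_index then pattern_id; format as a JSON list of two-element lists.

Build:
Trie (insert patterns):
  n0 'ε': a→1 b→5 c→16
  n1 'a': a→22 c→2  ←P1
  n2 'ac': c→3
  n3 'acc': b→4
  n4 'accb': ·  ←P0
  n5 'b': a→19 b→11 c→6
  n6 'bc': c→7
  n7 'bcc': b→8
  n8 'bccb': a→9
  n9 'bccba': a→10
  n10 'bccbaa': ·  ←P2
  n11 'bb': b→12
  n12 'bbb': c→13
  n13 'bbbc': b→14
  n14 'bbbcb': c→15
  n15 'bbbcbc': ·  ←P3
  n16 'c': c→17
  n17 'cc': c→18
  n18 'ccc': ·  ←P4
  n19 'ba': c→20
  n20 'bac': c→21
  n21 'bacc': ·  ←P5
  n22 'aa': ·  ←P6

Failure links (BFS by depth):
  fail(1) 'a': from fail(0)=0 chase 'a': 0 ⇒ 0;  out={1}∪out(0)={1}
  fail(5) 'b': from fail(0)=0 chase 'b': 0 ⇒ 0;  out=∅∪out(0)=∅
  fail(16) 'c': from fail(0)=0 chase 'c': 0 ⇒ 0;  out=∅∪out(0)=∅
  fail(2) 'ac': from fail(1)=0 chase 'c': 0 ⇒ 16;  out=∅∪out(16)=∅
  fail(6) 'bc': from fail(5)=0 chase 'c': 0 ⇒ 16;  out=∅∪out(16)=∅
  fail(11) 'bb': from fail(5)=0 chase 'b': 0 ⇒ 5;  out=∅∪out(5)=∅
  fail(17) 'cc': from fail(16)=0 chase 'c': 0 ⇒ 16;  out=∅∪out(16)=∅
  fail(19) 'ba': from fail(5)=0 chase 'a': 0 ⇒ 1;  out=∅∪out(1)={1}
  fail(22) 'aa': from fail(1)=0 chase 'a': 0 ⇒ 1;  out={6}∪out(1)={1,6}
  fail(3) 'acc': from fail(2)=16 chase 'c': 16 ⇒ 17;  out=∅∪out(17)=∅
  fail(7) 'bcc': from fail(6)=16 chase 'c': 16 ⇒ 17;  out=∅∪out(17)=∅
  fail(12) 'bbb': from fail(11)=5 chase 'b': 5 ⇒ 11;  out=∅∪out(11)=∅
  fail(18) 'ccc': from fail(17)=16 chase 'c': 16 ⇒ 17;  out={4}∪out(17)={4}
  fail(20) 'bac': from fail(19)=1 chase 'c': 1 ⇒ 2;  out=∅∪out(2)=∅
  fail(4) 'accb': from fail(3)=17 chase 'b': 17→16→0 ⇒ 5;  out={0}∪out(5)={0}
  fail(8) 'bccb': from fail(7)=17 chase 'b': 17→16→0 ⇒ 5;  out=∅∪out(5)=∅
  fail(13) 'bbbc': from fail(12)=11 chase 'c': 11→5 ⇒ 6;  out=∅∪out(6)=∅
  fail(21) 'bacc': from fail(20)=2 chase 'c': 2 ⇒ 3;  out={5}∪out(3)={5}
  fail(9) 'bccba': from fail(8)=5 chase 'a': 5 ⇒ 19;  out=∅∪out(19)={1}
  fail(14) 'bbbcb': from fail(13)=6 chase 'b': 6→16→0 ⇒ 5;  out=∅∪out(5)=∅
  fail(10) 'bccbaa': from fail(9)=19 chase 'a': 19→1 ⇒ 22;  out={2}∪out(22)={1,2,6}
  fail(15) 'bbbcbc': from fail(14)=5 chase 'c': 5 ⇒ 6;  out={3}∪out(6)={3}

Scan:
pos 0 'b': at 5
pos 1 'c': at 6
pos 2 'c': at 7
pos 3 'b': at 8
pos 4 'a': at 9  emit P1@[4:4]
pos 5 'a': at 10  emit P1@[5:5],P2@[0:5],P6@[4:5]
pos 6 'c': at 2 (fail-walked)
pos 7 'c': at 3
pos 8 'c': at 18 (fail-walked)  emit P4@[6:8]
pos 9 'b': at 5 (fail-walked)
pos 10 'b': at 11
pos 11 'b': at 12
pos 12 'c': at 13
pos 13 'b': at 14
pos 14 'c': at 15  emit P3@[9:14]
pos 15 'a': at 1 (fail-walked)  emit P1@[15:15]
pos 16 'a': at 22  emit P1@[16:16],P6@[15:16]
pos 17 'a': at 22 (fail-walked)  emit P1@[17:17],P6@[16:17]
pos 18 'a': at 22 (fail-walked)  emit P1@[18:18],P6@[17:18]
pos 19 'b': at 5 (fail-walked)
pos 20 'a': at 19  emit P1@[20:20]
pos 21 'a': at 22 (fail-walked)  emit P1@[21:21],P6@[20:21]
pos 22 'a': at 22 (fail-walked)  emit P1@[22:22],P6@[21:22]
pos 23 'b': at 5 (fail-walked)
pos 24 'c': at 6
pos 25 'c': at 7

All matches (sorted): [[4,1],[5,1],[5,2],[5,6],[8,4],[14,3],[15,1],[16,1],[16,6],[17,1],[17,6],[18,1],[18,6],[20,1],[21,1],[21,6],[22,1],[22,6]]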